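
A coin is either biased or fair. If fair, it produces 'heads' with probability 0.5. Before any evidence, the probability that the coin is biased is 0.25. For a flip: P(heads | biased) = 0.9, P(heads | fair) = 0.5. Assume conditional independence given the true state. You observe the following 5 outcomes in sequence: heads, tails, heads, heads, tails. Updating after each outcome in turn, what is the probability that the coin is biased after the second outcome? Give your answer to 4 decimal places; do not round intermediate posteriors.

After 'heads': P(biased) = 0.9·0.2500 / (0.9·0.2500 + 0.5·0.7500) ≈ 0.3750
After 'tails': P(biased) = 0.1·0.3750 / (0.1·0.3750 + 0.5·0.6250) ≈ 0.1071

0.1071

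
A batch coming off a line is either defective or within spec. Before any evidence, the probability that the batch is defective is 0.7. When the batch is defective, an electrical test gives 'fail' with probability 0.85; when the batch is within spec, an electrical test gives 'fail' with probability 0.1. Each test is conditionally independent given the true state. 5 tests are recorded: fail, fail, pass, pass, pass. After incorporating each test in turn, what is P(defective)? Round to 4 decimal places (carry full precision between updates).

0.4384

After 'fail': P(defective) = 0.85·0.7000 / (0.85·0.7000 + 0.1·0.3000) ≈ 0.9520
After 'fail': P(defective) = 0.85·0.9520 / (0.85·0.9520 + 0.1·0.0480) ≈ 0.9941
After 'pass': P(defective) = 0.15·0.9941 / (0.15·0.9941 + 0.9·0.0059) ≈ 0.9656
After 'pass': P(defective) = 0.15·0.9656 / (0.15·0.9656 + 0.9·0.0344) ≈ 0.8240
After 'pass': P(defective) = 0.15·0.8240 / (0.15·0.8240 + 0.9·0.1760) ≈ 0.4384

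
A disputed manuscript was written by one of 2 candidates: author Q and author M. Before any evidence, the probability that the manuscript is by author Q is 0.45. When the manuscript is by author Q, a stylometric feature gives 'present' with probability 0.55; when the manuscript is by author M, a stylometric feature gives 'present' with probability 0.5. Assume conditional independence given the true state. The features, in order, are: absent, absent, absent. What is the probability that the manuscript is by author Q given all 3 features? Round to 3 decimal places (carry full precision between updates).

0.374

After 'absent': P(author Q) = 0.45·0.4500 / (0.45·0.4500 + 0.5·0.5500) ≈ 0.4241
After 'absent': P(author Q) = 0.45·0.4241 / (0.45·0.4241 + 0.5·0.5759) ≈ 0.3986
After 'absent': P(author Q) = 0.45·0.3986 / (0.45·0.3986 + 0.5·0.6014) ≈ 0.3736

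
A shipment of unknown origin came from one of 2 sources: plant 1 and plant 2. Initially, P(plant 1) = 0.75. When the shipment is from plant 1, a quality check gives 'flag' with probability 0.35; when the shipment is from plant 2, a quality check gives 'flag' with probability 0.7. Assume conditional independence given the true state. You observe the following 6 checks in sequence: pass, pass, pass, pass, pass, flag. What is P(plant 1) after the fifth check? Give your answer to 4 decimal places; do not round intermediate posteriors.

0.9931

Apply Bayes' rule sequentially, carrying P(plant 1) forward.
After 'pass': P(plant 1) = 0.65·0.7500 / (0.65·0.7500 + 0.3·0.2500) ≈ 0.8667
After 'pass': P(plant 1) = 0.65·0.8667 / (0.65·0.8667 + 0.3·0.1333) ≈ 0.9337
After 'pass': P(plant 1) = 0.65·0.9337 / (0.65·0.9337 + 0.3·0.0663) ≈ 0.9683
After 'pass': P(plant 1) = 0.65·0.9683 / (0.65·0.9683 + 0.3·0.0317) ≈ 0.9851
After 'pass': P(plant 1) = 0.65·0.9851 / (0.65·0.9851 + 0.3·0.0149) ≈ 0.9931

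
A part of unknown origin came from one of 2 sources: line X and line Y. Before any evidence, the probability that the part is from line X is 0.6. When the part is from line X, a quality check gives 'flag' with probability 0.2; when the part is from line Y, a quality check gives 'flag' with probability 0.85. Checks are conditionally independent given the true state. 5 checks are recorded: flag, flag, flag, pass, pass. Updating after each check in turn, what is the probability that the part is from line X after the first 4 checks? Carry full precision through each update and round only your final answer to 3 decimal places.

Each posterior becomes the prior for the next update.
After 'flag': P(line X) = 0.2·0.6000 / (0.2·0.6000 + 0.85·0.4000) ≈ 0.2609
After 'flag': P(line X) = 0.2·0.2609 / (0.2·0.2609 + 0.85·0.7391) ≈ 0.0767
After 'flag': P(line X) = 0.2·0.0767 / (0.2·0.0767 + 0.85·0.9233) ≈ 0.0192
After 'pass': P(line X) = 0.8·0.0192 / (0.8·0.0192 + 0.15·0.9808) ≈ 0.0944

0.094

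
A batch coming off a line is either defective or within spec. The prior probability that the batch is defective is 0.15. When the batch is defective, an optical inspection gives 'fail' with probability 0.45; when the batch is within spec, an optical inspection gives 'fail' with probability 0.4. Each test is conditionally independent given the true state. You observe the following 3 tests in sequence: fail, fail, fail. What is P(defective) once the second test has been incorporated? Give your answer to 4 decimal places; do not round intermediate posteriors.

0.1826

After 'fail': P(defective) = 0.45·0.1500 / (0.45·0.1500 + 0.4·0.8500) ≈ 0.1656
After 'fail': P(defective) = 0.45·0.1656 / (0.45·0.1656 + 0.4·0.8344) ≈ 0.1826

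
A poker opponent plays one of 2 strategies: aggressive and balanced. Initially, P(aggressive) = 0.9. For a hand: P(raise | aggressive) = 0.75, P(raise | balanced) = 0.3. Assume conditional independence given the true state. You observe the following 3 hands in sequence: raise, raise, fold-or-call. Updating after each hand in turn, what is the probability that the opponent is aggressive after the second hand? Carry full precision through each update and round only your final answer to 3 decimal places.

Each posterior becomes the prior for the next update.
After 'raise': P(aggressive) = 0.75·0.9000 / (0.75·0.9000 + 0.3·0.1000) ≈ 0.9574
After 'raise': P(aggressive) = 0.75·0.9574 / (0.75·0.9574 + 0.3·0.0426) ≈ 0.9825

0.983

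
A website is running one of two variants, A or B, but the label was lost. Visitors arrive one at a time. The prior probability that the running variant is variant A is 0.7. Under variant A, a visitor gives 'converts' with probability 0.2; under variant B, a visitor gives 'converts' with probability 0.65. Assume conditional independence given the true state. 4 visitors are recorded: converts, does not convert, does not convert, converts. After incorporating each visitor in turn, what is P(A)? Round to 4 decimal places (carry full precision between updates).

After 'converts': P(A) = 0.2·0.7000 / (0.2·0.7000 + 0.65·0.3000) ≈ 0.4179
After 'does not convert': P(A) = 0.8·0.4179 / (0.8·0.4179 + 0.35·0.5821) ≈ 0.6214
After 'does not convert': P(A) = 0.8·0.6214 / (0.8·0.6214 + 0.35·0.3786) ≈ 0.7895
After 'converts': P(A) = 0.2·0.7895 / (0.2·0.7895 + 0.65·0.2105) ≈ 0.5358

0.5358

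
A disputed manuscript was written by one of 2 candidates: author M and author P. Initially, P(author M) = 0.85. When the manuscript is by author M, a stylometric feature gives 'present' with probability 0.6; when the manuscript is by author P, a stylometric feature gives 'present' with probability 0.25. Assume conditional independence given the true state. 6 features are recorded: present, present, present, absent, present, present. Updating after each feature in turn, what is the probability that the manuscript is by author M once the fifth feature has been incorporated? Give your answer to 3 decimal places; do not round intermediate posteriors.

0.990

After 'present': P(author M) = 0.6·0.8500 / (0.6·0.8500 + 0.25·0.1500) ≈ 0.9315
After 'present': P(author M) = 0.6·0.9315 / (0.6·0.9315 + 0.25·0.0685) ≈ 0.9703
After 'present': P(author M) = 0.6·0.9703 / (0.6·0.9703 + 0.25·0.0297) ≈ 0.9874
After 'absent': P(author M) = 0.4·0.9874 / (0.4·0.9874 + 0.75·0.0126) ≈ 0.9766
After 'present': P(author M) = 0.6·0.9766 / (0.6·0.9766 + 0.25·0.0234) ≈ 0.9901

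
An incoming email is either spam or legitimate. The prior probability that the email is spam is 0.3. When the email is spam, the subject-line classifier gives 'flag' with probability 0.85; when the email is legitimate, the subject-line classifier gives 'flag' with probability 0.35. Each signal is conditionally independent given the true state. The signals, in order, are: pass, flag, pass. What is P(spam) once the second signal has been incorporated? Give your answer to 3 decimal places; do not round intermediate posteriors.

Each posterior becomes the prior for the next update.
After 'pass': P(spam) = 0.15·0.3000 / (0.15·0.3000 + 0.65·0.7000) ≈ 0.0900
After 'flag': P(spam) = 0.85·0.0900 / (0.85·0.0900 + 0.35·0.9100) ≈ 0.1937

0.194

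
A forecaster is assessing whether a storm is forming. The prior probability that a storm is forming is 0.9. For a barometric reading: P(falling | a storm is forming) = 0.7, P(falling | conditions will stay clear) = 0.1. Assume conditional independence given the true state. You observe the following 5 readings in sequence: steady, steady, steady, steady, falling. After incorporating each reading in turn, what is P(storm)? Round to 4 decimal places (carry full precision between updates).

0.4375

Each posterior becomes the prior for the next update.
After 'steady': P(storm) = 0.3·0.9000 / (0.3·0.9000 + 0.9·0.1000) ≈ 0.7500
After 'steady': P(storm) = 0.3·0.7500 / (0.3·0.7500 + 0.9·0.2500) ≈ 0.5000
After 'steady': P(storm) = 0.3·0.5000 / (0.3·0.5000 + 0.9·0.5000) ≈ 0.2500
After 'steady': P(storm) = 0.3·0.2500 / (0.3·0.2500 + 0.9·0.7500) ≈ 0.1000
After 'falling': P(storm) = 0.7·0.1000 / (0.7·0.1000 + 0.1·0.9000) ≈ 0.4375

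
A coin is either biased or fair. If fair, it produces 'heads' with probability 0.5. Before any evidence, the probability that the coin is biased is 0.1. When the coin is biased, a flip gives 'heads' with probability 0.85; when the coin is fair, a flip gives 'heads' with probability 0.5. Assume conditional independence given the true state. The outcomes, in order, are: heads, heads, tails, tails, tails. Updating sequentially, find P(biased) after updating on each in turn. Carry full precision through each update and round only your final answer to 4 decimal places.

Each posterior becomes the prior for the next update.
After 'heads': P(biased) = 0.85·0.1000 / (0.85·0.1000 + 0.5·0.9000) ≈ 0.1589
After 'heads': P(biased) = 0.85·0.1589 / (0.85·0.1589 + 0.5·0.8411) ≈ 0.2431
After 'tails': P(biased) = 0.15·0.2431 / (0.15·0.2431 + 0.5·0.7569) ≈ 0.0879
After 'tails': P(biased) = 0.15·0.0879 / (0.15·0.0879 + 0.5·0.9121) ≈ 0.0281
After 'tails': P(biased) = 0.15·0.0281 / (0.15·0.0281 + 0.5·0.9719) ≈ 0.0086

0.0086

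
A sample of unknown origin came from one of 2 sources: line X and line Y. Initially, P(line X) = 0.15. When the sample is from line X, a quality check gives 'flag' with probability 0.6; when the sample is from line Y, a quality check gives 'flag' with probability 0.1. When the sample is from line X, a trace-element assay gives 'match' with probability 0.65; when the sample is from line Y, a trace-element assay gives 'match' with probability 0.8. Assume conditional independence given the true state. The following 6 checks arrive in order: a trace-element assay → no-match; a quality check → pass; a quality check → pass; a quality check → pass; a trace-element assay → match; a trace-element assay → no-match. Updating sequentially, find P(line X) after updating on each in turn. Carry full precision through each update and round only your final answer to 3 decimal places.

0.037

After a trace-element assay='no-match': P(line X) = 0.35·0.1500 / (0.35·0.1500 + 0.2·0.8500) ≈ 0.2360
After a quality check='pass': P(line X) = 0.4·0.2360 / (0.4·0.2360 + 0.9·0.7640) ≈ 0.1207
After a quality check='pass': P(line X) = 0.4·0.1207 / (0.4·0.1207 + 0.9·0.8793) ≈ 0.0575
After a quality check='pass': P(line X) = 0.4·0.0575 / (0.4·0.0575 + 0.9·0.9425) ≈ 0.0264
After a trace-element assay='match': P(line X) = 0.65·0.0264 / (0.65·0.0264 + 0.8·0.9736) ≈ 0.0216
After a trace-element assay='no-match': P(line X) = 0.35·0.0216 / (0.35·0.0216 + 0.2·0.9784) ≈ 0.0371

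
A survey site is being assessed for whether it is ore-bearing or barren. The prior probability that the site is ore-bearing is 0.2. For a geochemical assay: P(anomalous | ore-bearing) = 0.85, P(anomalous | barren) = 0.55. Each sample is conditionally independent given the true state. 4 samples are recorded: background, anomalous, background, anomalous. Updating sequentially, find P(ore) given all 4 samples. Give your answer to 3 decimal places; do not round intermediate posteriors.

0.062

After 'background': P(ore) = 0.15·0.2000 / (0.15·0.2000 + 0.45·0.8000) ≈ 0.0769
After 'anomalous': P(ore) = 0.85·0.0769 / (0.85·0.0769 + 0.55·0.9231) ≈ 0.1141
After 'background': P(ore) = 0.15·0.1141 / (0.15·0.1141 + 0.45·0.8859) ≈ 0.0412
After 'anomalous': P(ore) = 0.85·0.0412 / (0.85·0.0412 + 0.55·0.9588) ≈ 0.0622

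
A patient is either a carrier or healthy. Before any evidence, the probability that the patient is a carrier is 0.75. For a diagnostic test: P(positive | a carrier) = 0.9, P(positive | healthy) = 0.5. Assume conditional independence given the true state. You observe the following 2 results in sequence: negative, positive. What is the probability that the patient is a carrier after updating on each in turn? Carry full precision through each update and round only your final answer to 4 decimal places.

0.5192

After 'negative': P(carrier) = 0.1·0.7500 / (0.1·0.7500 + 0.5·0.2500) ≈ 0.3750
After 'positive': P(carrier) = 0.9·0.3750 / (0.9·0.3750 + 0.5·0.6250) ≈ 0.5192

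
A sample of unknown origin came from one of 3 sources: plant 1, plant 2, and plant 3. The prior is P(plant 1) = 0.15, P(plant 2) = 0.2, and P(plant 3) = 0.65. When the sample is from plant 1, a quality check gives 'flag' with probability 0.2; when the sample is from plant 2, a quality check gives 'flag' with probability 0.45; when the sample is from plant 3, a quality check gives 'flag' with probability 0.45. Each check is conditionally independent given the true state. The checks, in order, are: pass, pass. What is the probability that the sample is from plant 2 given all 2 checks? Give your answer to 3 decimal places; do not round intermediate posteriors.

0.171

After 'pass': normaliser = 0.8·0.1500 + 0.55·0.2000 + 0.55·0.6500; P(plant 1) ≈ 0.2043, P(plant 2) ≈ 0.1872, P(plant 3) ≈ 0.6085
After 'pass': normaliser = 0.8·0.2043 + 0.55·0.1872 + 0.55·0.6085; P(plant 1) ≈ 0.2719, P(plant 2) ≈ 0.1713, P(plant 3) ≈ 0.5568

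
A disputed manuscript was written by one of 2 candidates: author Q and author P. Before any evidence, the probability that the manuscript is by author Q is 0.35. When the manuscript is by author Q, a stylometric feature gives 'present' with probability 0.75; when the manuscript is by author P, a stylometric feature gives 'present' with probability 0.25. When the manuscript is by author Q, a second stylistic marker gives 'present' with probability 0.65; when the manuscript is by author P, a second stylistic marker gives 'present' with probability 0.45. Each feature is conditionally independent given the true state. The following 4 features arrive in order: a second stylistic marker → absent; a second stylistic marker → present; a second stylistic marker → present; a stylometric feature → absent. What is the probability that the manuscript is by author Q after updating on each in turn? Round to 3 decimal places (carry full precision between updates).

After a second stylistic marker='absent': P(author Q) = 0.35·0.3500 / (0.35·0.3500 + 0.55·0.6500) ≈ 0.2552
After a second stylistic marker='present': P(author Q) = 0.65·0.2552 / (0.65·0.2552 + 0.45·0.7448) ≈ 0.3311
After a second stylistic marker='present': P(author Q) = 0.65·0.3311 / (0.65·0.3311 + 0.45·0.6689) ≈ 0.4169
After a stylometric feature='absent': P(author Q) = 0.25·0.4169 / (0.25·0.4169 + 0.75·0.5831) ≈ 0.1924

0.192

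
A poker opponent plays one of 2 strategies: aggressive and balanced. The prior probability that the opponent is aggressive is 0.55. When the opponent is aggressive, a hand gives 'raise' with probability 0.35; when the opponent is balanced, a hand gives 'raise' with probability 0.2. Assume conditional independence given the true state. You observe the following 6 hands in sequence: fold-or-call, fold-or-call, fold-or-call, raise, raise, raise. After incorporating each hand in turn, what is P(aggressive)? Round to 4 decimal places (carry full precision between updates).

After 'fold-or-call': P(aggressive) = 0.65·0.5500 / (0.65·0.5500 + 0.8·0.4500) ≈ 0.4983
After 'fold-or-call': P(aggressive) = 0.65·0.4983 / (0.65·0.4983 + 0.8·0.5017) ≈ 0.4466
After 'fold-or-call': P(aggressive) = 0.65·0.4466 / (0.65·0.4466 + 0.8·0.5534) ≈ 0.3960
After 'raise': P(aggressive) = 0.35·0.3960 / (0.35·0.3960 + 0.2·0.6040) ≈ 0.5343
After 'raise': P(aggressive) = 0.35·0.5343 / (0.35·0.5343 + 0.2·0.4657) ≈ 0.6675
After 'raise': P(aggressive) = 0.35·0.6675 / (0.35·0.6675 + 0.2·0.3325) ≈ 0.7784

0.7784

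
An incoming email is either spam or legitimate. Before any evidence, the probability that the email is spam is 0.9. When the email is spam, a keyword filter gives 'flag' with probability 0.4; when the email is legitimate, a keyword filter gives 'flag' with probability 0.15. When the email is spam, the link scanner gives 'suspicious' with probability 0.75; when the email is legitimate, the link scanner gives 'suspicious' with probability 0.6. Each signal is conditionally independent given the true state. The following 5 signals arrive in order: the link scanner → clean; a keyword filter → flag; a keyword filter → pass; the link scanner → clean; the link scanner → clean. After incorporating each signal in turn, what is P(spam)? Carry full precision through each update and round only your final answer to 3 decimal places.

After the link scanner='clean': P(spam) = 0.25·0.9000 / (0.25·0.9000 + 0.4·0.1000) ≈ 0.8491
After a keyword filter='flag': P(spam) = 0.4·0.8491 / (0.4·0.8491 + 0.15·0.1509) ≈ 0.9375
After a keyword filter='pass': P(spam) = 0.6·0.9375 / (0.6·0.9375 + 0.85·0.0625) ≈ 0.9137
After the link scanner='clean': P(spam) = 0.25·0.9137 / (0.25·0.9137 + 0.4·0.0863) ≈ 0.8687
After the link scanner='clean': P(spam) = 0.25·0.8687 / (0.25·0.8687 + 0.4·0.1313) ≈ 0.8053

0.805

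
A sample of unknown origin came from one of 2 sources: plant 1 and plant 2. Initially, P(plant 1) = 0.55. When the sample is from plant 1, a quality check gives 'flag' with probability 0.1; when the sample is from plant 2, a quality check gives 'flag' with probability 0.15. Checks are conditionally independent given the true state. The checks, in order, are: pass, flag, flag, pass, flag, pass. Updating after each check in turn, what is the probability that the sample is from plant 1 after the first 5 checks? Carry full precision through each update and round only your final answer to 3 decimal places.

Each posterior becomes the prior for the next update.
After 'pass': P(plant 1) = 0.9·0.5500 / (0.9·0.5500 + 0.85·0.4500) ≈ 0.5641
After 'flag': P(plant 1) = 0.1·0.5641 / (0.1·0.5641 + 0.15·0.4359) ≈ 0.4632
After 'flag': P(plant 1) = 0.1·0.4632 / (0.1·0.4632 + 0.15·0.5368) ≈ 0.3651
After 'pass': P(plant 1) = 0.9·0.3651 / (0.9·0.3651 + 0.85·0.6349) ≈ 0.3785
After 'flag': P(plant 1) = 0.1·0.3785 / (0.1·0.3785 + 0.15·0.6215) ≈ 0.2888

0.289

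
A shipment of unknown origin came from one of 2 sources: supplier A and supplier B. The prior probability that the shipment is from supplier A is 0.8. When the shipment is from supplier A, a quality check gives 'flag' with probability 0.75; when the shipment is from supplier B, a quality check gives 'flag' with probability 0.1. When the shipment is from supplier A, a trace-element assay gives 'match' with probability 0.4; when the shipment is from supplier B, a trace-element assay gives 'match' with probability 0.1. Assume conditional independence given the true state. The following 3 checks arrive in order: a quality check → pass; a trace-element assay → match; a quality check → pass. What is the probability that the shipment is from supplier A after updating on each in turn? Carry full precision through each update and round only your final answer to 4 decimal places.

0.5525

Apply Bayes' rule sequentially, carrying P(supplier A) forward.
After a quality check='pass': P(supplier A) = 0.25·0.8000 / (0.25·0.8000 + 0.9·0.2000) ≈ 0.5263
After a trace-element assay='match': P(supplier A) = 0.4·0.5263 / (0.4·0.5263 + 0.1·0.4737) ≈ 0.8163
After a quality check='pass': P(supplier A) = 0.25·0.8163 / (0.25·0.8163 + 0.9·0.1837) ≈ 0.5525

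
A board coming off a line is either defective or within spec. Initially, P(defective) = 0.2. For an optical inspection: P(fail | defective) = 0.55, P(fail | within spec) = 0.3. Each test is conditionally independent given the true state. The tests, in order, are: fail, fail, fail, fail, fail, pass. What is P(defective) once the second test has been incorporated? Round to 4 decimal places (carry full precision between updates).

0.4566

After 'fail': P(defective) = 0.55·0.2000 / (0.55·0.2000 + 0.3·0.8000) ≈ 0.3143
After 'fail': P(defective) = 0.55·0.3143 / (0.55·0.3143 + 0.3·0.6857) ≈ 0.4566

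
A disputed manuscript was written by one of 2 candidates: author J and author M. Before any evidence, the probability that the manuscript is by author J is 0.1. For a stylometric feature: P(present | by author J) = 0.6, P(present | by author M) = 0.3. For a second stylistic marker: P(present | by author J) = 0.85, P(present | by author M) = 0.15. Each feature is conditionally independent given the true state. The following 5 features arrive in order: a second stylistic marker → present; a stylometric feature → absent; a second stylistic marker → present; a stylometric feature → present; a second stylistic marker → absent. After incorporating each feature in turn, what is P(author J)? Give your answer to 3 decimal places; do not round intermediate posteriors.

0.418

After a second stylistic marker='present': P(author J) = 0.85·0.1000 / (0.85·0.1000 + 0.15·0.9000) ≈ 0.3864
After a stylometric feature='absent': P(author J) = 0.4·0.3864 / (0.4·0.3864 + 0.7·0.6136) ≈ 0.2646
After a second stylistic marker='present': P(author J) = 0.85·0.2646 / (0.85·0.2646 + 0.15·0.7354) ≈ 0.6709
After a stylometric feature='present': P(author J) = 0.6·0.6709 / (0.6·0.6709 + 0.3·0.3291) ≈ 0.8031
After a second stylistic marker='absent': P(author J) = 0.15·0.8031 / (0.15·0.8031 + 0.85·0.1969) ≈ 0.4185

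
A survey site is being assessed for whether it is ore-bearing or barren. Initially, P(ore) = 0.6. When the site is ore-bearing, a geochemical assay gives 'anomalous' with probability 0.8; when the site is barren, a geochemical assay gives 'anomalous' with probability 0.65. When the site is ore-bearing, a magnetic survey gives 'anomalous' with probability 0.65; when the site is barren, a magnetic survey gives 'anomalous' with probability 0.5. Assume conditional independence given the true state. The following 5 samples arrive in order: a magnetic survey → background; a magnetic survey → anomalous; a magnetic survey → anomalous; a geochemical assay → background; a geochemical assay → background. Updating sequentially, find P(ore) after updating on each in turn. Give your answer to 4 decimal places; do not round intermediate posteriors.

After a magnetic survey='background': P(ore) = 0.35·0.6000 / (0.35·0.6000 + 0.5·0.4000) ≈ 0.5122
After a magnetic survey='anomalous': P(ore) = 0.65·0.5122 / (0.65·0.5122 + 0.5·0.4878) ≈ 0.5772
After a magnetic survey='anomalous': P(ore) = 0.65·0.5772 / (0.65·0.5772 + 0.5·0.4228) ≈ 0.6396
After a geochemical assay='background': P(ore) = 0.2·0.6396 / (0.2·0.6396 + 0.35·0.3604) ≈ 0.5035
After a geochemical assay='background': P(ore) = 0.2·0.5035 / (0.2·0.5035 + 0.35·0.4965) ≈ 0.3669

0.3669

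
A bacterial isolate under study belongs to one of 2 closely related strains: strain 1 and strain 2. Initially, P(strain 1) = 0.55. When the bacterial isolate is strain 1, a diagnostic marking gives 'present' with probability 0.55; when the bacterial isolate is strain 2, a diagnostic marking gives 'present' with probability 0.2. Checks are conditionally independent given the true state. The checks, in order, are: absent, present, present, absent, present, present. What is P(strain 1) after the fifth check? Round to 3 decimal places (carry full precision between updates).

0.889

Each posterior becomes the prior for the next update.
After 'absent': P(strain 1) = 0.45·0.5500 / (0.45·0.5500 + 0.8·0.4500) ≈ 0.4074
After 'present': P(strain 1) = 0.55·0.4074 / (0.55·0.4074 + 0.2·0.5926) ≈ 0.6541
After 'present': P(strain 1) = 0.55·0.6541 / (0.55·0.6541 + 0.2·0.3459) ≈ 0.8387
After 'absent': P(strain 1) = 0.45·0.8387 / (0.45·0.8387 + 0.8·0.1613) ≈ 0.7452
After 'present': P(strain 1) = 0.55·0.7452 / (0.55·0.7452 + 0.2·0.2548) ≈ 0.8894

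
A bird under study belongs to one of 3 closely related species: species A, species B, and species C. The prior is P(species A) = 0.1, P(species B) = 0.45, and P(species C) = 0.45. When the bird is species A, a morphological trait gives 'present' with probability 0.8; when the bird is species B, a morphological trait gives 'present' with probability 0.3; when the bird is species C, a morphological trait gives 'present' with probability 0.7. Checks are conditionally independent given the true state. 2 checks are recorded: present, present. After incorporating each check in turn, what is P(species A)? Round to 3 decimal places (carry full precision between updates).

0.197

After 'present': normaliser = 0.8·0.1000 + 0.3·0.4500 + 0.7·0.4500; P(species A) ≈ 0.1509, P(species B) ≈ 0.2547, P(species C) ≈ 0.5943
After 'present': normaliser = 0.8·0.1509 + 0.3·0.2547 + 0.7·0.5943; P(species A) ≈ 0.1969, P(species B) ≈ 0.1246, P(species C) ≈ 0.6785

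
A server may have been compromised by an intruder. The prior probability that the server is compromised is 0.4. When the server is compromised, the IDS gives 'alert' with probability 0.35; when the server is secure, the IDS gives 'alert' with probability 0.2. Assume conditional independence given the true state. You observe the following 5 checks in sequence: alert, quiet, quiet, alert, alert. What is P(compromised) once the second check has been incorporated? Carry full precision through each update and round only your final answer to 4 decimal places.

After 'alert': P(compromised) = 0.35·0.4000 / (0.35·0.4000 + 0.2·0.6000) ≈ 0.5385
After 'quiet': P(compromised) = 0.65·0.5385 / (0.65·0.5385 + 0.8·0.4615) ≈ 0.4866

0.4866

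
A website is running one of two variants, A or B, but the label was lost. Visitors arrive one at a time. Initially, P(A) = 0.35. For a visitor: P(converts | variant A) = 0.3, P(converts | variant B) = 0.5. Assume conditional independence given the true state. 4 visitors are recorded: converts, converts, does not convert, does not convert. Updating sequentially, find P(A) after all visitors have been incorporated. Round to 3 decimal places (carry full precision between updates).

0.275

Each posterior becomes the prior for the next update.
After 'converts': P(A) = 0.3·0.3500 / (0.3·0.3500 + 0.5·0.6500) ≈ 0.2442
After 'converts': P(A) = 0.3·0.2442 / (0.3·0.2442 + 0.5·0.7558) ≈ 0.1624
After 'does not convert': P(A) = 0.7·0.1624 / (0.7·0.1624 + 0.5·0.8376) ≈ 0.2135
After 'does not convert': P(A) = 0.7·0.2135 / (0.7·0.2135 + 0.5·0.7865) ≈ 0.2753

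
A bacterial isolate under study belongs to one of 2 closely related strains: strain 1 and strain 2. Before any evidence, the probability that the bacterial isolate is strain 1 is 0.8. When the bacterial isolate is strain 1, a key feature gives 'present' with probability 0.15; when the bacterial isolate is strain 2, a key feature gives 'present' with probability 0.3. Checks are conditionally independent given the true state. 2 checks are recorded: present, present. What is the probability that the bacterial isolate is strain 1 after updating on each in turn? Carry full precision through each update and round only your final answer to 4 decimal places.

After 'present': P(strain 1) = 0.15·0.8000 / (0.15·0.8000 + 0.3·0.2000) ≈ 0.6667
After 'present': P(strain 1) = 0.15·0.6667 / (0.15·0.6667 + 0.3·0.3333) ≈ 0.5000

0.5000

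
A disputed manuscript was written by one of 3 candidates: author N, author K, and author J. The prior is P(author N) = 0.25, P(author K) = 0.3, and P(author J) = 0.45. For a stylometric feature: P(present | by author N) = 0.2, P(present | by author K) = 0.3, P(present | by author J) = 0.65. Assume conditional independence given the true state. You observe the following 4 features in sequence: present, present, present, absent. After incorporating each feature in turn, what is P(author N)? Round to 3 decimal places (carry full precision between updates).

After 'present': normaliser = 0.2·0.2500 + 0.3·0.3000 + 0.65·0.4500; P(author N) ≈ 0.1156, P(author K) ≈ 0.2081, P(author J) ≈ 0.6763
After 'present': normaliser = 0.2·0.1156 + 0.3·0.2081 + 0.65·0.6763; P(author N) ≈ 0.0440, P(author K) ≈ 0.1189, P(author J) ≈ 0.8371
After 'present': normaliser = 0.2·0.0440 + 0.3·0.1189 + 0.65·0.8371; P(author N) ≈ 0.0150, P(author K) ≈ 0.0606, P(author J) ≈ 0.9244
After 'absent': normaliser = 0.8·0.0150 + 0.7·0.0606 + 0.35·0.9244; P(author N) ≈ 0.0317, P(author K) ≈ 0.1122, P(author J) ≈ 0.8561

0.032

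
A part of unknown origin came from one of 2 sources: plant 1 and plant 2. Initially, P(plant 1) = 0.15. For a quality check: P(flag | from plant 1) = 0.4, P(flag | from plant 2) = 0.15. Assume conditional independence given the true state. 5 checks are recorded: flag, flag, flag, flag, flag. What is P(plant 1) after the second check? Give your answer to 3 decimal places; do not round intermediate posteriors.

After 'flag': P(plant 1) = 0.4·0.1500 / (0.4·0.1500 + 0.15·0.8500) ≈ 0.3200
After 'flag': P(plant 1) = 0.4·0.3200 / (0.4·0.3200 + 0.15·0.6800) ≈ 0.5565

0.557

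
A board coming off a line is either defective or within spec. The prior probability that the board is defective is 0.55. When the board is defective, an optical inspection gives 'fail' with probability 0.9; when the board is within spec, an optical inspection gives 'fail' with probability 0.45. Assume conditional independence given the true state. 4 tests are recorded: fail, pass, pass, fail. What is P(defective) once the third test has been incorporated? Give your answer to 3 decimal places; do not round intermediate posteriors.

Apply Bayes' rule sequentially, carrying P(defective) forward.
After 'fail': P(defective) = 0.9·0.5500 / (0.9·0.5500 + 0.45·0.4500) ≈ 0.7097
After 'pass': P(defective) = 0.1·0.7097 / (0.1·0.7097 + 0.55·0.2903) ≈ 0.3077
After 'pass': P(defective) = 0.1·0.3077 / (0.1·0.3077 + 0.55·0.6923) ≈ 0.0748

0.075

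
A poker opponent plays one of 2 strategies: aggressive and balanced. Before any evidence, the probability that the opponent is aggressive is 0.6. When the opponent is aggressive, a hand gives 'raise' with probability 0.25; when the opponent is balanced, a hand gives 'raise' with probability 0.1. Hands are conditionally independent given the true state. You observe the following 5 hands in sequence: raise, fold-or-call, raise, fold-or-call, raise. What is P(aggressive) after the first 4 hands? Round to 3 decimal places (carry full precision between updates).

0.867

After 'raise': P(aggressive) = 0.25·0.6000 / (0.25·0.6000 + 0.1·0.4000) ≈ 0.7895
After 'fold-or-call': P(aggressive) = 0.75·0.7895 / (0.75·0.7895 + 0.9·0.2105) ≈ 0.7576
After 'raise': P(aggressive) = 0.25·0.7576 / (0.25·0.7576 + 0.1·0.2424) ≈ 0.8865
After 'fold-or-call': P(aggressive) = 0.75·0.8865 / (0.75·0.8865 + 0.9·0.1135) ≈ 0.8669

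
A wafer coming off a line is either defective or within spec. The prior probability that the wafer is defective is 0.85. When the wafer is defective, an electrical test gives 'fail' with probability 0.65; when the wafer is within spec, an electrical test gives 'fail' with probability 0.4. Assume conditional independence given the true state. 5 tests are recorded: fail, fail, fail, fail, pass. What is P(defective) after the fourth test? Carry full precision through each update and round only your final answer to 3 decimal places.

0.975

After 'fail': P(defective) = 0.65·0.8500 / (0.65·0.8500 + 0.4·0.1500) ≈ 0.9020
After 'fail': P(defective) = 0.65·0.9020 / (0.65·0.9020 + 0.4·0.0980) ≈ 0.9374
After 'fail': P(defective) = 0.65·0.9374 / (0.65·0.9374 + 0.4·0.0626) ≈ 0.9605
After 'fail': P(defective) = 0.65·0.9605 / (0.65·0.9605 + 0.4·0.0395) ≈ 0.9753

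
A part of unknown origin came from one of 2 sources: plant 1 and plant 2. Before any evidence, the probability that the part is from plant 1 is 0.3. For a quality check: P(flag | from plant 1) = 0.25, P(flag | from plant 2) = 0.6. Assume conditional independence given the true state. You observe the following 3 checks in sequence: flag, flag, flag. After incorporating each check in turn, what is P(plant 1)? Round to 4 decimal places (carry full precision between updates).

After 'flag': P(plant 1) = 0.25·0.3000 / (0.25·0.3000 + 0.6·0.7000) ≈ 0.1515
After 'flag': P(plant 1) = 0.25·0.1515 / (0.25·0.1515 + 0.6·0.8485) ≈ 0.0693
After 'flag': P(plant 1) = 0.25·0.0693 / (0.25·0.0693 + 0.6·0.9307) ≈ 0.0301

0.0301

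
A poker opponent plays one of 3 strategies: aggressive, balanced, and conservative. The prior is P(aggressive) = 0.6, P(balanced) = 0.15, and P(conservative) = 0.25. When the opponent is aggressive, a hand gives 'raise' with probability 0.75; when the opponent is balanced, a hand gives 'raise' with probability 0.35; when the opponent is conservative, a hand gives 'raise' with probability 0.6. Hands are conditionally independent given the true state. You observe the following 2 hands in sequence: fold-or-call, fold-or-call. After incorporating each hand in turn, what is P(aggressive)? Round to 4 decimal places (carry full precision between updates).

After 'fold-or-call': normaliser = 0.25·0.6000 + 0.65·0.1500 + 0.4·0.2500; P(aggressive) ≈ 0.4317, P(balanced) ≈ 0.2806, P(conservative) ≈ 0.2878
After 'fold-or-call': normaliser = 0.25·0.4317 + 0.65·0.2806 + 0.4·0.2878; P(aggressive) ≈ 0.2662, P(balanced) ≈ 0.4499, P(conservative) ≈ 0.2839

0.2662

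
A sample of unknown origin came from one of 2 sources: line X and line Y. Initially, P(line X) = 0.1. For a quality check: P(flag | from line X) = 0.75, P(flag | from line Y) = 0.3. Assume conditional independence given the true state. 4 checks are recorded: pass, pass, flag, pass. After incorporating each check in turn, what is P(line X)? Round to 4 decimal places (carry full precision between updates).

Apply Bayes' rule sequentially, carrying P(line X) forward.
After 'pass': P(line X) = 0.25·0.1000 / (0.25·0.1000 + 0.7·0.9000) ≈ 0.0382
After 'pass': P(line X) = 0.25·0.0382 / (0.25·0.0382 + 0.7·0.9618) ≈ 0.0140
After 'flag': P(line X) = 0.75·0.0140 / (0.75·0.0140 + 0.3·0.9860) ≈ 0.0342
After 'pass': P(line X) = 0.25·0.0342 / (0.25·0.0342 + 0.7·0.9658) ≈ 0.0125

0.0125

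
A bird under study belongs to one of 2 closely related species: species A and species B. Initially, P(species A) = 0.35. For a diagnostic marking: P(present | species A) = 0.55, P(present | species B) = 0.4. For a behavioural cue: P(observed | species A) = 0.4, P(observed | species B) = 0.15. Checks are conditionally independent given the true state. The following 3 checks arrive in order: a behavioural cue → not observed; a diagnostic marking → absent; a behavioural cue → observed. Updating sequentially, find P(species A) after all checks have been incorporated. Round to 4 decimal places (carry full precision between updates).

After a behavioural cue='not observed': P(species A) = 0.6·0.3500 / (0.6·0.3500 + 0.85·0.6500) ≈ 0.2754
After a diagnostic marking='absent': P(species A) = 0.45·0.2754 / (0.45·0.2754 + 0.6·0.7246) ≈ 0.2218
After a behavioural cue='observed': P(species A) = 0.4·0.2218 / (0.4·0.2218 + 0.15·0.7782) ≈ 0.4319

0.4319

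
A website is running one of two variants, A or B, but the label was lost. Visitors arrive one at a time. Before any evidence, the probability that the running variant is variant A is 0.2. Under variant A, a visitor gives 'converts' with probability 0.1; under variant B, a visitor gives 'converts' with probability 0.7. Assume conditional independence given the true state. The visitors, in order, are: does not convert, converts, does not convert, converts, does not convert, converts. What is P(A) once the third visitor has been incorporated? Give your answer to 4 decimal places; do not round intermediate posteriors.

After 'does not convert': P(A) = 0.9·0.2000 / (0.9·0.2000 + 0.3·0.8000) ≈ 0.4286
After 'converts': P(A) = 0.1·0.4286 / (0.1·0.4286 + 0.7·0.5714) ≈ 0.0968
After 'does not convert': P(A) = 0.9·0.0968 / (0.9·0.0968 + 0.3·0.9032) ≈ 0.2432

0.2432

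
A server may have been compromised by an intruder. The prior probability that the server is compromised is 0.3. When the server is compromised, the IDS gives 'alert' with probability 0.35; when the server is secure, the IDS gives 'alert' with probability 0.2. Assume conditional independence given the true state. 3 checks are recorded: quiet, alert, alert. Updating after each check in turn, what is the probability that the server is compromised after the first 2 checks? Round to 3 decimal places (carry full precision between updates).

0.379

After 'quiet': P(compromised) = 0.65·0.3000 / (0.65·0.3000 + 0.8·0.7000) ≈ 0.2583
After 'alert': P(compromised) = 0.35·0.2583 / (0.35·0.2583 + 0.2·0.7417) ≈ 0.3786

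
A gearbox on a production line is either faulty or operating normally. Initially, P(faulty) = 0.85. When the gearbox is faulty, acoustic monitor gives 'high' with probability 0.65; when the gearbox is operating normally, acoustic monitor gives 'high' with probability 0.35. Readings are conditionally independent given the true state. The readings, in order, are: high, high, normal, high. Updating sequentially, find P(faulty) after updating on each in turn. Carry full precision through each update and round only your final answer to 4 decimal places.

0.9513

After 'high': P(faulty) = 0.65·0.8500 / (0.65·0.8500 + 0.35·0.1500) ≈ 0.9132
After 'high': P(faulty) = 0.65·0.9132 / (0.65·0.9132 + 0.35·0.0868) ≈ 0.9513
After 'normal': P(faulty) = 0.35·0.9513 / (0.35·0.9513 + 0.65·0.0487) ≈ 0.9132
After 'high': P(faulty) = 0.65·0.9132 / (0.65·0.9132 + 0.35·0.0868) ≈ 0.9513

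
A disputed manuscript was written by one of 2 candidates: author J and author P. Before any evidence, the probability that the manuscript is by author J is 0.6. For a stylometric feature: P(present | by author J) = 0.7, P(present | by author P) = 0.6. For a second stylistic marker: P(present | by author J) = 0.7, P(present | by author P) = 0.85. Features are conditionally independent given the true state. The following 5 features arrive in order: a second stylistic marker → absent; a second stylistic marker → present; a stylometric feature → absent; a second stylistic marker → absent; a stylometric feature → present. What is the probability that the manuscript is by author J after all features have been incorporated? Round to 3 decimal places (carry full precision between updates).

0.812

Apply Bayes' rule sequentially, carrying P(author J) forward.
After a second stylistic marker='absent': P(author J) = 0.3·0.6000 / (0.3·0.6000 + 0.15·0.4000) ≈ 0.7500
After a second stylistic marker='present': P(author J) = 0.7·0.7500 / (0.7·0.7500 + 0.85·0.2500) ≈ 0.7119
After a stylometric feature='absent': P(author J) = 0.3·0.7119 / (0.3·0.7119 + 0.4·0.2881) ≈ 0.6495
After a second stylistic marker='absent': P(author J) = 0.3·0.6495 / (0.3·0.6495 + 0.15·0.3505) ≈ 0.7875
After a stylometric feature='present': P(author J) = 0.7·0.7875 / (0.7·0.7875 + 0.6·0.2125) ≈ 0.8122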